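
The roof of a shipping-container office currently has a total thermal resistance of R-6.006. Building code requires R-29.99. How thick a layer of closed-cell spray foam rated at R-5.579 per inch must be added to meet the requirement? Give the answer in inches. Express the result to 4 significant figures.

4.299 in

ΔR = 29.99 − 6.006 = 23.984 ft²·°F·h/BTU
L = ΔR / (R/in) = 23.984/5.579 = 4.299 in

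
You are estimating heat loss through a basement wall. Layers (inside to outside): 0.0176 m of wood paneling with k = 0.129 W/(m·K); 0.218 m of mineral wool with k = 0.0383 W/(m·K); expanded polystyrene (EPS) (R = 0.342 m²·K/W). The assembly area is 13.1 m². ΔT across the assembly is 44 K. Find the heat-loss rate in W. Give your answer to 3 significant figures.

93.4 W

0.0176/0.129 = 0.1364
0.218/0.0383 = 5.692
R_total = 0.1364 + 5.692 + 0.342 = 6.17 m²·K/W
Q = A·ΔT/R = 13.1 × 44 / 6.17 = 93.41 W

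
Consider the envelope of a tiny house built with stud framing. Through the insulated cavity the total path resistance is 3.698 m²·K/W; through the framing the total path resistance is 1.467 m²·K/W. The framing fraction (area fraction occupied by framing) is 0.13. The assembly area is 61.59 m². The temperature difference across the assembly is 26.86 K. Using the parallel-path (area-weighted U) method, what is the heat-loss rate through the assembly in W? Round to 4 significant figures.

535.8 W

U_eff = 0.87/3.698 + 0.13/1.467 = 0.23526 + 0.088616 = 0.32388
R_eff = 1/U_eff = 3.0876 m²·K/W
Q = 61.59 × 26.86 / 3.0876 = 535.79 W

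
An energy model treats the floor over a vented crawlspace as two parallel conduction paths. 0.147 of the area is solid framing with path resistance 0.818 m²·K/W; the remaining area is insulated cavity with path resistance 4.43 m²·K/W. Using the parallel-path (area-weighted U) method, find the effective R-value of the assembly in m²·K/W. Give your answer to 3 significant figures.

U_eff = 0.853/4.43 + 0.147/0.818 = 0.1926 + 0.1797 = 0.3723
R_eff = 1/U_eff = 2.686 m²·K/W

2.69 m²·K/W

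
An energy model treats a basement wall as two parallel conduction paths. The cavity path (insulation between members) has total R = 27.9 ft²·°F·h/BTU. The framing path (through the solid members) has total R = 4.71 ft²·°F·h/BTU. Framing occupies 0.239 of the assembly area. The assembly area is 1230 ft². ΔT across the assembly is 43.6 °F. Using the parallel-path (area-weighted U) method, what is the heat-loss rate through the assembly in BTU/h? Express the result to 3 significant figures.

4180 BTU/h

U_eff = 0.761/27.9 + 0.239/4.71 = 0.02728 + 0.05074 = 0.07802
R_eff = 1/U_eff = 12.82 ft²·°F·h/BTU
Q = 1230 × 43.6 / 12.82 = 4184 BTU/h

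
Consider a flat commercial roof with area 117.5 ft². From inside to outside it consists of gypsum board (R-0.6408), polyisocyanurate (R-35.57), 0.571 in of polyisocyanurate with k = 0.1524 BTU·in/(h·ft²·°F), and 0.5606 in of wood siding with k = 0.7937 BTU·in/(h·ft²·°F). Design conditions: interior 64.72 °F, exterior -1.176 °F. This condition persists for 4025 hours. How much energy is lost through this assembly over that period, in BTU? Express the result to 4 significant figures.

0.571/0.1524 = 3.7467
0.5606/0.7937 = 0.70631
R_total = 0.6408 + 35.57 + 3.7467 + 0.70631 = 40.664 ft²·°F·h/BTU
Q = 117.5 × (64.72 − (-1.176)) / 40.664 = 190.41 BTU/h
E = 190.41 × 4025 = 766400 BTU

766400 BTU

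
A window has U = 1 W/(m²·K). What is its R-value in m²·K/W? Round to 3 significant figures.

R = 1/U = 1/1 = 1

1.00 m²·K/W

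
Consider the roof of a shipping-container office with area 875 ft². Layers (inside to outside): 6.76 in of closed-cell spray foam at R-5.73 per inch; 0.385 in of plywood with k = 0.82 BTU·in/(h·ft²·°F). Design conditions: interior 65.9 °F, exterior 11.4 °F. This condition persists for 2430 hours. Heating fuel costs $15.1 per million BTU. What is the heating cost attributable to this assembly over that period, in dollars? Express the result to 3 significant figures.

44.6 dollars

6.76 × 5.73 = 38.73
0.385/0.82 = 0.4695
R_total = 38.73 + 0.4695 = 39.2 ft²·°F·h/BTU
Q = 875 × (65.9 − 11.4) / 39.2 = 1216 BTU/h
E = 1216 × 2430 = 2956000 BTU
Cost = 2956000/10⁶ × 15.1 = $44.63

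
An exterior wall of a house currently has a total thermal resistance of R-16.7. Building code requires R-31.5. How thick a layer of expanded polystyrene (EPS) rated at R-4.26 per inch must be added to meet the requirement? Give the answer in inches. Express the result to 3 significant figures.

3.47 in

ΔR = 31.5 − 16.7 = 14.8 ft²·°F·h/BTU
L = ΔR / (R/in) = 14.8/4.26 = 3.474 in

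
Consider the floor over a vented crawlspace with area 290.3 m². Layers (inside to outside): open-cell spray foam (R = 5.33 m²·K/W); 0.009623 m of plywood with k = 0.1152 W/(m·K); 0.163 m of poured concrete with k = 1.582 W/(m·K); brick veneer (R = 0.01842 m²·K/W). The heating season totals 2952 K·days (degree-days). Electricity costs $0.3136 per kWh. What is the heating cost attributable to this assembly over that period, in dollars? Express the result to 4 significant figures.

1165 dollars

0.009623/0.1152 = 0.083533
0.163/1.582 = 0.10303
R_total = 5.33 + 0.083533 + 0.10303 + 0.01842 = 5.535 m²·K/W
E = A × HDD × 24 / R / 1000 = 290.3 × 2952 × 24 / 5.535 / 1000 = 3715.8 kWh
Cost = 3715.8 × 0.3136 = $1165.3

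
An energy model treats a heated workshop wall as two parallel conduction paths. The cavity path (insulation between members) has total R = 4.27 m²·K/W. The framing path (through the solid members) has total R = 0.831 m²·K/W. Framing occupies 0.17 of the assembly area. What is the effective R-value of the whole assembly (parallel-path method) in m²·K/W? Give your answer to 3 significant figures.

2.51 m²·K/W

U_eff = 0.83/4.27 + 0.17/0.831 = 0.1944 + 0.2046 = 0.399
R_eff = 1/U_eff = 2.507 m²·K/W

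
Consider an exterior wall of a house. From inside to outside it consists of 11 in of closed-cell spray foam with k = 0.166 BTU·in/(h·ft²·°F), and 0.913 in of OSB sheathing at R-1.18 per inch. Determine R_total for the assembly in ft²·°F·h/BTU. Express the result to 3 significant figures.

67.3 ft²·°F·h/BTU

11/0.166 = 66.27
0.913 × 1.18 = 1.077
R_total = 66.27 + 1.077 = 67.34 ft²·°F·h/BTU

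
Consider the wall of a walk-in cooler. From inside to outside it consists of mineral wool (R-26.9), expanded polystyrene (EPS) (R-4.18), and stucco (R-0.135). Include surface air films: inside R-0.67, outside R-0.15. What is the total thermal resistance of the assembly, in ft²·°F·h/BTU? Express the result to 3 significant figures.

32.0 ft²·°F·h/BTU

R_total = 0.67 + 26.9 + 4.18 + 0.135 + 0.15 = 32.03 ft²·°F·h/BTU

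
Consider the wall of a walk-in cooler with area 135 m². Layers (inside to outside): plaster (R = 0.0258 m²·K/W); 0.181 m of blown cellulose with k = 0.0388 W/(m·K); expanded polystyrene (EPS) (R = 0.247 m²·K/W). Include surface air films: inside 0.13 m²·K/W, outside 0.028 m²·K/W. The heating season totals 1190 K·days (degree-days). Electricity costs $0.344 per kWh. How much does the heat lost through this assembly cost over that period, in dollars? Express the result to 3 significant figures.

260 dollars

0.181/0.0388 = 4.665
R_total = 0.13 + 0.0258 + 4.665 + 0.247 + 0.028 = 5.096 m²·K/W
E = A × HDD × 24 / R / 1000 = 135 × 1190 × 24 / 5.096 / 1000 = 756.6 kWh
Cost = 756.6 × 0.344 = $260.3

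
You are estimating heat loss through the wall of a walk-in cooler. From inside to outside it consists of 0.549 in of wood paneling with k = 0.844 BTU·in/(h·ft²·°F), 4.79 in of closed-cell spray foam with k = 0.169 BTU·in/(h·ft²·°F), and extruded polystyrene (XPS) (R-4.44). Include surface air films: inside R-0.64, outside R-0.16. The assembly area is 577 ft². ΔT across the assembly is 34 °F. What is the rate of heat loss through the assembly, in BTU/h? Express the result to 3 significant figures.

0.549/0.844 = 0.6505
4.79/0.169 = 28.34
R_total = 0.64 + 0.6505 + 28.34 + 4.44 + 0.16 = 34.23 ft²·°F·h/BTU
Q = A·ΔT/R = 577 × 34 / 34.23 = 573.1 BTU/h

573 BTU/h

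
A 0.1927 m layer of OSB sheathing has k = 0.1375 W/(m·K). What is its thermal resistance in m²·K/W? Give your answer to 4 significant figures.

1.401 m²·K/W

R = L/k = 0.1927/0.1375 = 1.4015 m²·K/W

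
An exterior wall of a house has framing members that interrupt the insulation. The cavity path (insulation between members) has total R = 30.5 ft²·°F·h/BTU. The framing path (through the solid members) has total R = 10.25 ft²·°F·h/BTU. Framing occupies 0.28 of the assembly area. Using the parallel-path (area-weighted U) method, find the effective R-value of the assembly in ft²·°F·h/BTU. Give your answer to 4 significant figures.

19.64 ft²·°F·h/BTU

U_eff = 0.72/30.5 + 0.28/10.25 = 0.023607 + 0.027317 = 0.050924
R_eff = 1/U_eff = 19.637 ft²·°F·h/BTU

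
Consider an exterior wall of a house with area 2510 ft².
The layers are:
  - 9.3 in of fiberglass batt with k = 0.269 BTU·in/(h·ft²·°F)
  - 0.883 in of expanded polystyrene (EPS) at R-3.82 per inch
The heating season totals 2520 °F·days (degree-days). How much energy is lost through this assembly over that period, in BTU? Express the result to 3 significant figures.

9.3/0.269 = 34.57
0.883 × 3.82 = 3.373
R_total = 34.57 + 3.373 = 37.95 ft²·°F·h/BTU
E = A × HDD × 24 / R = 2510 × 2520 × 24 / 37.95 = 4001000 BTU

4000000 BTU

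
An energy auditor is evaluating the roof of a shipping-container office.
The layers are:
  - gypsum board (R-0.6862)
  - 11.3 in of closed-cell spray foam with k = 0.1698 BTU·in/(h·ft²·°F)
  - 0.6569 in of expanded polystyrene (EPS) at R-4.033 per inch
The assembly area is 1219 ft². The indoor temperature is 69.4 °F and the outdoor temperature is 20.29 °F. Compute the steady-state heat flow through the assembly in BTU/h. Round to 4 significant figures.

11.3/0.1698 = 66.549
0.6569 × 4.033 = 2.6493
R_total = 0.6862 + 66.549 + 2.6493 = 69.884 ft²·°F·h/BTU
Q = A·ΔT/R = 1219 × (69.4 − 20.29) / 69.884 = 856.63 BTU/h

856.6 BTU/h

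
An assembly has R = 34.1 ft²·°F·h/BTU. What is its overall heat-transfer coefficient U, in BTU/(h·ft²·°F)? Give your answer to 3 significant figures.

U = 1/R = 1/34.1 = 0.02933

0.0293 BTU/(h·ft²·°F)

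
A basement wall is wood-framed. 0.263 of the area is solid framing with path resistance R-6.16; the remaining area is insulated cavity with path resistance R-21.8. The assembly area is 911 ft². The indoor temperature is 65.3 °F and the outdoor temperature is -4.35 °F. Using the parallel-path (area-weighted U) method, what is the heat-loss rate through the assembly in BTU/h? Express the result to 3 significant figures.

4850 BTU/h

U_eff = 0.737/21.8 + 0.263/6.16 = 0.03381 + 0.04269 = 0.0765
R_eff = 1/U_eff = 13.07 ft²·°F·h/BTU
Q = 911 × (65.3 − (-4.35)) / 13.07 = 4854 BTU/h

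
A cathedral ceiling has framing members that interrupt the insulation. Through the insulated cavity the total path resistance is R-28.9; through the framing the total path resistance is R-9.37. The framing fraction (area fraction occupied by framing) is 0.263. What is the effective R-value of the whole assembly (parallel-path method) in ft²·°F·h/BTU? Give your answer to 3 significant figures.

U_eff = 0.737/28.9 + 0.263/9.37 = 0.0255 + 0.02807 = 0.05357
R_eff = 1/U_eff = 18.67 ft²·°F·h/BTU

18.7 ft²·°F·h/BTU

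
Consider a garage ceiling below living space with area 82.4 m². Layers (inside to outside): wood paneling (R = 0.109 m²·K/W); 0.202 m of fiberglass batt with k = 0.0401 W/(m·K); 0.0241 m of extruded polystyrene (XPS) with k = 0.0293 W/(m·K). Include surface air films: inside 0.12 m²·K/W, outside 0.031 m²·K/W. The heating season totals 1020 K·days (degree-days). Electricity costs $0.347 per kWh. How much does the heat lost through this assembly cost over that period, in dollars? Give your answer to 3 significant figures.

0.202/0.0401 = 5.037
0.0241/0.0293 = 0.8225
R_total = 0.12 + 0.109 + 5.037 + 0.8225 + 0.031 = 6.12 m²·K/W
E = A × HDD × 24 / R / 1000 = 82.4 × 1020 × 24 / 6.12 / 1000 = 329.6 kWh
Cost = 329.6 × 0.347 = $114.4

114 dollars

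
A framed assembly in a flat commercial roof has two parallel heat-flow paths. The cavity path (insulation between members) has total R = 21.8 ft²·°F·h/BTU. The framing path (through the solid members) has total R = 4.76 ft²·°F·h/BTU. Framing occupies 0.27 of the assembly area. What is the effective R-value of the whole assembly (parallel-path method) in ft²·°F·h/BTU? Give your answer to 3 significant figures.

11.1 ft²·°F·h/BTU

U_eff = 0.73/21.8 + 0.27/4.76 = 0.03349 + 0.05672 = 0.09021
R_eff = 1/U_eff = 11.09 ft²·°F·h/BTU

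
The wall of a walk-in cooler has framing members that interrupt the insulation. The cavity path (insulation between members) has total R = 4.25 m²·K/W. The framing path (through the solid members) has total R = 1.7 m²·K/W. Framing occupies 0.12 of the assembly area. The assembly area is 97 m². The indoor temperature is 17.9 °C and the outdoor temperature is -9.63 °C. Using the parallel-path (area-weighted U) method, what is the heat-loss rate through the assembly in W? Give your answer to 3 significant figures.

741 W

U_eff = 0.88/4.25 + 0.12/1.7 = 0.2071 + 0.07059 = 0.2776
R_eff = 1/U_eff = 3.602 m²·K/W
Q = 97 × (17.9 − (-9.63)) / 3.602 = 741.4 W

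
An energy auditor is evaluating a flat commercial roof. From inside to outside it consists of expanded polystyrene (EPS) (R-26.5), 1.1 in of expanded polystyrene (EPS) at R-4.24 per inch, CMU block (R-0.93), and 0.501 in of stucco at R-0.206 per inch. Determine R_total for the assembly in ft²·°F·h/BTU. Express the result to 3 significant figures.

1.1 × 4.24 = 4.664
0.501 × 0.206 = 0.1032
R_total = 26.5 + 4.664 + 0.93 + 0.1032 = 32.2 ft²·°F·h/BTU

32.2 ft²·°F·h/BTU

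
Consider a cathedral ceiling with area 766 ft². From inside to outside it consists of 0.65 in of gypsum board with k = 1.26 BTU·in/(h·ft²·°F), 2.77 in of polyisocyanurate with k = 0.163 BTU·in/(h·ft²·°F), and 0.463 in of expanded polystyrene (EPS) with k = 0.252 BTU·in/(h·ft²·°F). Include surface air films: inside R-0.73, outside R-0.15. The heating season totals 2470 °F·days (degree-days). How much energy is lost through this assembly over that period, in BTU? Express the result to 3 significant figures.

2240000 BTU

0.65/1.26 = 0.5159
2.77/0.163 = 16.99
0.463/0.252 = 1.837
R_total = 0.73 + 0.5159 + 16.99 + 1.837 + 0.15 = 20.23 ft²·°F·h/BTU
E = A × HDD × 24 / R = 766 × 2470 × 24 / 20.23 = 2245000 BTU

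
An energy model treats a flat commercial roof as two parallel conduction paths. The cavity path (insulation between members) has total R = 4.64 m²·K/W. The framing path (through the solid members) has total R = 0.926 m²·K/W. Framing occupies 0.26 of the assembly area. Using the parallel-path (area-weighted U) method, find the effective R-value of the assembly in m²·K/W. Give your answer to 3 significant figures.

2.27 m²·K/W

U_eff = 0.74/4.64 + 0.26/0.926 = 0.1595 + 0.2808 = 0.4403
R_eff = 1/U_eff = 2.271 m²·K/W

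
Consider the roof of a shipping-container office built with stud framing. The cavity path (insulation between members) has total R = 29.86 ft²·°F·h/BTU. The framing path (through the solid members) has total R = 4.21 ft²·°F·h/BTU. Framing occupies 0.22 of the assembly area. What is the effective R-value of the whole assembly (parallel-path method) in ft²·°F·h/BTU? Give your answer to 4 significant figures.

12.76 ft²·°F·h/BTU

U_eff = 0.78/29.86 + 0.22/4.21 = 0.026122 + 0.052257 = 0.078378
R_eff = 1/U_eff = 12.759 ft²·°F·h/BTU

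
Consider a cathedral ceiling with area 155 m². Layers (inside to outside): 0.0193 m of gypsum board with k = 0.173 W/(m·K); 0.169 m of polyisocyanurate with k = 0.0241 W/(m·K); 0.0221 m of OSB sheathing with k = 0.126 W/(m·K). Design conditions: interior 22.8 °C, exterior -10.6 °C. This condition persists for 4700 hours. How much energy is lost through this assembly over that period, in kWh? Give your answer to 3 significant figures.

0.0193/0.173 = 0.1116
0.169/0.0241 = 7.012
0.0221/0.126 = 0.1754
R_total = 0.1116 + 7.012 + 0.1754 = 7.299 m²·K/W
Q = 155 × (22.8 − (-10.6)) / 7.299 = 709.2 W
E = 709.2 W × 4700 h / 1000 = 3333 kWh

3330 kWh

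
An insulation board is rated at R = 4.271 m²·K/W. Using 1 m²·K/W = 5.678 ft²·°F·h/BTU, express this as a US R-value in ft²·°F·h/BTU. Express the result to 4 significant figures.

24.25 ft²·°F·h/BTU

R_US = 4.271 × 5.678 = 24.251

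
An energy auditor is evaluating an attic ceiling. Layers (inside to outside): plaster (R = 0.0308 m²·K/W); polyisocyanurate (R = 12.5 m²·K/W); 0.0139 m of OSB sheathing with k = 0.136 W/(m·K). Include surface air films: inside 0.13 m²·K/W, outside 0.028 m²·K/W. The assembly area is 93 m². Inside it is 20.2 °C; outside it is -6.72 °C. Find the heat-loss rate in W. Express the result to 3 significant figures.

196 W

0.0139/0.136 = 0.1022
R_total = 0.13 + 0.0308 + 12.5 + 0.1022 + 0.028 = 12.79 m²·K/W
Q = A·ΔT/R = 93 × (20.2 − (-6.72)) / 12.79 = 195.7 W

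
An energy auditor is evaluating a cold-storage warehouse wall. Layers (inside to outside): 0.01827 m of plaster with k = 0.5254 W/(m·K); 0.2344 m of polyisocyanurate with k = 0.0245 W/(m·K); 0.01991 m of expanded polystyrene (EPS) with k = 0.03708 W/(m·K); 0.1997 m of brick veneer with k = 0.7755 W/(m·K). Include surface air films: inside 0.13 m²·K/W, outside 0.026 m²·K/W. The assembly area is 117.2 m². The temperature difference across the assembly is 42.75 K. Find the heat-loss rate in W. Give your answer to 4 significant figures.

0.01827/0.5254 = 0.034774
0.2344/0.0245 = 9.5673
0.01991/0.03708 = 0.53695
0.1997/0.7755 = 0.25751
R_total = 0.13 + 0.034774 + 9.5673 + 0.53695 + 0.25751 + 0.026 = 10.553 m²·K/W
Q = A·ΔT/R = 117.2 × 42.75 / 10.553 = 474.79 W

474.8 W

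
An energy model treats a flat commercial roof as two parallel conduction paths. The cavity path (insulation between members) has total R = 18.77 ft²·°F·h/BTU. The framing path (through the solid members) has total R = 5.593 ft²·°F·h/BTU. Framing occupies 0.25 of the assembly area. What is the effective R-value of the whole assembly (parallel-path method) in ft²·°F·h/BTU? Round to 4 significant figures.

11.81 ft²·°F·h/BTU

U_eff = 0.75/18.77 + 0.25/5.593 = 0.039957 + 0.044699 = 0.084656
R_eff = 1/U_eff = 11.812 ft²·°F·h/BTU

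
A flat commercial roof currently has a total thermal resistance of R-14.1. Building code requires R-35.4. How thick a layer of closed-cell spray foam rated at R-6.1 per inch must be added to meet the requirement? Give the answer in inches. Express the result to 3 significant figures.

3.49 in

ΔR = 35.4 − 14.1 = 21.3 ft²·°F·h/BTU
L = ΔR / (R/in) = 21.3/6.1 = 3.492 in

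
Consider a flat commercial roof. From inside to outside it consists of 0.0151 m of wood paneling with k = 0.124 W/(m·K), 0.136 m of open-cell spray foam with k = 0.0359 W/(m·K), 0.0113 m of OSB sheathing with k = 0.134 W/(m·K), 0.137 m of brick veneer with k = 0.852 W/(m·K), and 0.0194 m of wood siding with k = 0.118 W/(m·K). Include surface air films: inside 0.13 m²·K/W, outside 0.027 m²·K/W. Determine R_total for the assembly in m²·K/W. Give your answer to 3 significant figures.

4.48 m²·K/W

0.0151/0.124 = 0.1218
0.136/0.0359 = 3.788
0.0113/0.134 = 0.08433
0.137/0.852 = 0.1608
0.0194/0.118 = 0.1644
R_total = 0.13 + 0.1218 + 3.788 + 0.08433 + 0.1608 + 0.1644 + 0.027 = 4.477 m²·K/W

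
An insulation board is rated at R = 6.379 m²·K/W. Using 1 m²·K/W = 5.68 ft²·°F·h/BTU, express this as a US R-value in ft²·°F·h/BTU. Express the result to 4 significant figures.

R_US = 6.379 × 5.68 = 36.233

36.23 ft²·°F·h/BTU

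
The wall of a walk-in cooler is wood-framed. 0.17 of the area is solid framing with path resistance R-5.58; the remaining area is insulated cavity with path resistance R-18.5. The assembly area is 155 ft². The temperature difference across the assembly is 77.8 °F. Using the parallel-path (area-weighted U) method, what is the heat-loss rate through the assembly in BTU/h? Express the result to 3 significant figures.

908 BTU/h

U_eff = 0.83/18.5 + 0.17/5.58 = 0.04486 + 0.03047 = 0.07533
R_eff = 1/U_eff = 13.27 ft²·°F·h/BTU
Q = 155 × 77.8 / 13.27 = 908.4 BTU/h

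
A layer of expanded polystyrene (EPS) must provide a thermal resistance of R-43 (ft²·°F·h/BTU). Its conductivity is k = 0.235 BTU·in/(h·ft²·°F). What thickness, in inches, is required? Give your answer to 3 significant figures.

10.1 in

L = R × k = 43 × 0.235 = 10.1 in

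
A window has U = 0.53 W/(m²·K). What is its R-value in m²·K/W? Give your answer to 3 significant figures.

R = 1/U = 1/0.53 = 1.887

1.89 m²·K/W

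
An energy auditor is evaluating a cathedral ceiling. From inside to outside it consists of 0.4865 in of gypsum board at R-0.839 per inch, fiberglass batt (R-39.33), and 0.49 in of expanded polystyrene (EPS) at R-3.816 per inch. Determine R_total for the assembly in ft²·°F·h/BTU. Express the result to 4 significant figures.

0.4865 × 0.839 = 0.40817
0.49 × 3.816 = 1.8698
R_total = 0.40817 + 39.33 + 1.8698 = 41.608 ft²·°F·h/BTU

41.61 ft²·°F·h/BTU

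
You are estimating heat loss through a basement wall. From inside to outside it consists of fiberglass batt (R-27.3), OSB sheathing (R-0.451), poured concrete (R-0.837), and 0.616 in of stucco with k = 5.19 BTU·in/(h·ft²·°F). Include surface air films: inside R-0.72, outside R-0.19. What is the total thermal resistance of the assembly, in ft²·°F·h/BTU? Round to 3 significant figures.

0.616/5.19 = 0.1187
R_total = 0.72 + 27.3 + 0.451 + 0.837 + 0.1187 + 0.19 = 29.62 ft²·°F·h/BTU

29.6 ft²·°F·h/BTU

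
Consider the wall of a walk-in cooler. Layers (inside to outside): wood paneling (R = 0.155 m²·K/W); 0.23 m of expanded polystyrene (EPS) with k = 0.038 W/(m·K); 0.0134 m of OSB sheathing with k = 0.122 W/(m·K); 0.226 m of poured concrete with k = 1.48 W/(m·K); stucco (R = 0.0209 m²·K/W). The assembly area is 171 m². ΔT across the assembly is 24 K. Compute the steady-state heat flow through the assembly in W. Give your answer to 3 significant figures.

0.23/0.038 = 6.053
0.0134/0.122 = 0.1098
0.226/1.48 = 0.1527
R_total = 0.155 + 6.053 + 0.1098 + 0.1527 + 0.0209 = 6.491 m²·K/W
Q = A·ΔT/R = 171 × 24 / 6.491 = 632.3 W

632 W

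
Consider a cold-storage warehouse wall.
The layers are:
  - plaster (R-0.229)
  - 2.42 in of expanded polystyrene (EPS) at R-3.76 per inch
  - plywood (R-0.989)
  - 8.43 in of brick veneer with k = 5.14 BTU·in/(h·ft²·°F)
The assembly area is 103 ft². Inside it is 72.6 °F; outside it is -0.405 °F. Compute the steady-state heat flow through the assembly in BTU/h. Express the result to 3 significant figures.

2.42 × 3.76 = 9.099
8.43/5.14 = 1.64
R_total = 0.229 + 9.099 + 0.989 + 1.64 = 11.96 ft²·°F·h/BTU
Q = A·ΔT/R = 103 × (72.6 − (-0.405)) / 11.96 = 628.9 BTU/h

629 BTU/h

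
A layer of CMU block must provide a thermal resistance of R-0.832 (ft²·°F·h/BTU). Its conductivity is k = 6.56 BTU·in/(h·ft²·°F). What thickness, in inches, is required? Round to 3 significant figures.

L = R × k = 0.832 × 6.56 = 5.458 in

5.46 in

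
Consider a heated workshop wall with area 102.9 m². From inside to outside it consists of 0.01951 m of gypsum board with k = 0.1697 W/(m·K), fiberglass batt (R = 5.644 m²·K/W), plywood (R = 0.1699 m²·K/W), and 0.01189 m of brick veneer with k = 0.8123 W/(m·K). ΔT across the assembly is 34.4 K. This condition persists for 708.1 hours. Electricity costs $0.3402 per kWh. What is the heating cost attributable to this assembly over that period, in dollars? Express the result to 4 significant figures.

143.5 dollars

0.01951/0.1697 = 0.11497
0.01189/0.8123 = 0.014637
R_total = 0.11497 + 5.644 + 0.1699 + 0.014637 = 5.9435 m²·K/W
Q = 102.9 × 34.4 / 5.9435 = 595.57 W
E = 595.57 W × 708.1 h / 1000 = 421.72 kWh
Cost = 421.72 × 0.3402 = $143.47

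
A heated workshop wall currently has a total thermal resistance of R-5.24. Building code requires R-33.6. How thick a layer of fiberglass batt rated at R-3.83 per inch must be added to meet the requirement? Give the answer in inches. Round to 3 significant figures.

ΔR = 33.6 − 5.24 = 28.36 ft²·°F·h/BTU
L = ΔR / (R/in) = 28.36/3.83 = 7.405 in

7.40 in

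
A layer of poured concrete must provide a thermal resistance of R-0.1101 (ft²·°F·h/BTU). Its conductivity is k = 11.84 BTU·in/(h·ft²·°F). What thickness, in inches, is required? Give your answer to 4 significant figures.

L = R × k = 0.1101 × 11.84 = 1.3036 in

1.304 in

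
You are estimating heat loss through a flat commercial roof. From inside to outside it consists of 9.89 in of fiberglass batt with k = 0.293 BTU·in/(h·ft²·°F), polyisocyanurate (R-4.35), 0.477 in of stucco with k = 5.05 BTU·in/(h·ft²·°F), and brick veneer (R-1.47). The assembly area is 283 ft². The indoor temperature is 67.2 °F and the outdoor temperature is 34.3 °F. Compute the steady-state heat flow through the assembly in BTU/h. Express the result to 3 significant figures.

235 BTU/h

9.89/0.293 = 33.75
0.477/5.05 = 0.09446
R_total = 33.75 + 4.35 + 0.09446 + 1.47 = 39.67 ft²·°F·h/BTU
Q = A·ΔT/R = 283 × (67.2 − 34.3) / 39.67 = 234.7 BTU/h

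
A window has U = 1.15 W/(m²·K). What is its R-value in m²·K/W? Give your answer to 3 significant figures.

R = 1/U = 1/1.15 = 0.8696

0.870 m²·K/W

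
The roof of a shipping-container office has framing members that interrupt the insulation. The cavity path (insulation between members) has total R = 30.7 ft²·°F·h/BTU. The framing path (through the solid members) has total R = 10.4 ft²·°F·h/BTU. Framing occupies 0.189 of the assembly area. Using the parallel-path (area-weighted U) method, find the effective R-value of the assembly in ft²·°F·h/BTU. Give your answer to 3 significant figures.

22.4 ft²·°F·h/BTU

U_eff = 0.811/30.7 + 0.189/10.4 = 0.02642 + 0.01817 = 0.04459
R_eff = 1/U_eff = 22.43 ft²·°F·h/BTU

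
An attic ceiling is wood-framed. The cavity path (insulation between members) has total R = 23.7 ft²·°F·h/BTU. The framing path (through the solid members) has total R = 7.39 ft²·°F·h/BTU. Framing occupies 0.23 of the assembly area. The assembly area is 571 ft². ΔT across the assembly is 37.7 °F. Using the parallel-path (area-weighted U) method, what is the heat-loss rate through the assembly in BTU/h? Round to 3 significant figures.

U_eff = 0.77/23.7 + 0.23/7.39 = 0.03249 + 0.03112 = 0.06361
R_eff = 1/U_eff = 15.72 ft²·°F·h/BTU
Q = 571 × 37.7 / 15.72 = 1369 BTU/h

1370 BTU/h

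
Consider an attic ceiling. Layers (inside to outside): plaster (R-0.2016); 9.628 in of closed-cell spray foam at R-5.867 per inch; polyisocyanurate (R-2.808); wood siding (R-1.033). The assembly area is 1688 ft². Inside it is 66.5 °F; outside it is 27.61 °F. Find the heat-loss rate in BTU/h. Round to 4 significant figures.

9.628 × 5.867 = 56.487
R_total = 0.2016 + 56.487 + 2.808 + 1.033 = 60.53 ft²·°F·h/BTU
Q = A·ΔT/R = 1688 × (66.5 − 27.61) / 60.53 = 1084.5 BTU/h

1085 BTU/h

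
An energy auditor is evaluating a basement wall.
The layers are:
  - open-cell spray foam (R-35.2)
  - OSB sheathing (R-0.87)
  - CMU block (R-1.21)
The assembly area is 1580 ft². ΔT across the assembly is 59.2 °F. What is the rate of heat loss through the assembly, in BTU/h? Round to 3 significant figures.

R_total = 35.2 + 0.87 + 1.21 = 37.28 ft²·°F·h/BTU
Q = A·ΔT/R = 1580 × 59.2 / 37.28 = 2509 BTU/h

2510 BTU/h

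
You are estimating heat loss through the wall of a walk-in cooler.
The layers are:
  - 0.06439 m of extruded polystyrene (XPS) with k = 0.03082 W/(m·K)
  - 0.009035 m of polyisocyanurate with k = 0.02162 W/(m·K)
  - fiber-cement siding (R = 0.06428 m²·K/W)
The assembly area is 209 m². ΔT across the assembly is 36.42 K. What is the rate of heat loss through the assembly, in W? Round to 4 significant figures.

0.06439/0.03082 = 2.0892
0.009035/0.02162 = 0.4179
R_total = 2.0892 + 0.4179 + 0.06428 = 2.5714 m²·K/W
Q = A·ΔT/R = 209 × 36.42 / 2.5714 = 2960.2 W

2960 W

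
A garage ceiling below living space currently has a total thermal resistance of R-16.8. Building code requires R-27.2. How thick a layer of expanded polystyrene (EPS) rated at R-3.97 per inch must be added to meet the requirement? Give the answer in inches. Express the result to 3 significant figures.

2.62 in

ΔR = 27.2 − 16.8 = 10.4 ft²·°F·h/BTU
L = ΔR / (R/in) = 10.4/3.97 = 2.62 in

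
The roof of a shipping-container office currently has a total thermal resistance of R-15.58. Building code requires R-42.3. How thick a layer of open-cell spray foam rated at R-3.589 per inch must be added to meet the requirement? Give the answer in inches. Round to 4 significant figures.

ΔR = 42.3 − 15.58 = 26.72 ft²·°F·h/BTU
L = ΔR / (R/in) = 26.72/3.589 = 7.445 in

7.445 in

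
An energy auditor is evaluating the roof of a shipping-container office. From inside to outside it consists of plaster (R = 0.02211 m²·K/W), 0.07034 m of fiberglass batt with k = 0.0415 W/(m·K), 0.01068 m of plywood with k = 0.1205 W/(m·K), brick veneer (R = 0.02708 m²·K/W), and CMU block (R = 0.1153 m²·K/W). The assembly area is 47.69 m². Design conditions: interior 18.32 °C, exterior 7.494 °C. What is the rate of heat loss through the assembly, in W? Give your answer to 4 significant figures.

265.0 W

0.07034/0.0415 = 1.6949
0.01068/0.1205 = 0.088631
R_total = 0.02211 + 1.6949 + 0.088631 + 0.02708 + 0.1153 = 1.9481 m²·K/W
Q = A·ΔT/R = 47.69 × (18.32 − 7.494) / 1.9481 = 265.03 W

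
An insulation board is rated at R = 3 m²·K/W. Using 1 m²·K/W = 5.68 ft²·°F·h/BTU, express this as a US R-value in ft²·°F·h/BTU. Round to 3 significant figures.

R_US = 3 × 5.68 = 17.04

17.0 ft²·°F·h/BTU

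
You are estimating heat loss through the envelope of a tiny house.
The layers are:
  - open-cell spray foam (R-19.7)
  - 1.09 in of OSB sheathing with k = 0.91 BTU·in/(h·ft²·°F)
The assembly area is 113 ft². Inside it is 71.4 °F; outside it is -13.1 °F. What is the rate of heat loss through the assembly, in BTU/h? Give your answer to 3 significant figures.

457 BTU/h

1.09/0.91 = 1.198
R_total = 19.7 + 1.198 = 20.9 ft²·°F·h/BTU
Q = A·ΔT/R = 113 × (71.4 − (-13.1)) / 20.9 = 456.9 BTU/h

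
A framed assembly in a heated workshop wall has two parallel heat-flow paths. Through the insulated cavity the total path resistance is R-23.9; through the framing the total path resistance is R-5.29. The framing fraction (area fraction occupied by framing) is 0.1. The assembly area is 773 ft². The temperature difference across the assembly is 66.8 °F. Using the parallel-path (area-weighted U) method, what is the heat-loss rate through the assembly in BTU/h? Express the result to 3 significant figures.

U_eff = 0.9/23.9 + 0.1/5.29 = 0.03766 + 0.0189 = 0.05656
R_eff = 1/U_eff = 17.68 ft²·°F·h/BTU
Q = 773 × 66.8 / 17.68 = 2921 BTU/h

2920 BTU/h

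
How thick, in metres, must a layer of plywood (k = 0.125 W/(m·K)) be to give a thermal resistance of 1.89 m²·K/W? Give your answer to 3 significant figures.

L = R·k = 1.89 × 0.125 = 0.2362 m

0.236 m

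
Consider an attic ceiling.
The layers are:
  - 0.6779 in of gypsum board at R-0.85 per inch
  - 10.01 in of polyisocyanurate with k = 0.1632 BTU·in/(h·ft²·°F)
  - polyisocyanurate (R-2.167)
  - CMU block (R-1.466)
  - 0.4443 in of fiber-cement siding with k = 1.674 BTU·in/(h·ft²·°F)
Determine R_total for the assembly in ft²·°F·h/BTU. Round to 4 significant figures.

65.81 ft²·°F·h/BTU

0.6779 × 0.85 = 0.57621
10.01/0.1632 = 61.336
0.4443/1.674 = 0.26541
R_total = 0.57621 + 61.336 + 2.167 + 1.466 + 0.26541 = 65.81 ft²·°F·h/BTU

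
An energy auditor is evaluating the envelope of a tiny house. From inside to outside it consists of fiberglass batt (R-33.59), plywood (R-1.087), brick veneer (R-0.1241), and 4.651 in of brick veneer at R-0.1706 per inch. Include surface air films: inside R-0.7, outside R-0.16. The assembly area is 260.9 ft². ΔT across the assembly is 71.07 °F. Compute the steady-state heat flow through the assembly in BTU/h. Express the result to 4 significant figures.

508.6 BTU/h

4.651 × 0.1706 = 0.79346
R_total = 0.7 + 33.59 + 1.087 + 0.1241 + 0.79346 + 0.16 = 36.455 ft²·°F·h/BTU
Q = A·ΔT/R = 260.9 × 71.07 / 36.455 = 508.64 BTU/h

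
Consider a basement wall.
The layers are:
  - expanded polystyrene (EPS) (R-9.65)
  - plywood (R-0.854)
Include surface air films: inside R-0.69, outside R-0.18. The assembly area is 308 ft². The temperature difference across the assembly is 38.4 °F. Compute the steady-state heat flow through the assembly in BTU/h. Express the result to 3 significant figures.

1040 BTU/h

R_total = 0.69 + 9.65 + 0.854 + 0.18 = 11.37 ft²·°F·h/BTU
Q = A·ΔT/R = 308 × 38.4 / 11.37 = 1040 BTU/h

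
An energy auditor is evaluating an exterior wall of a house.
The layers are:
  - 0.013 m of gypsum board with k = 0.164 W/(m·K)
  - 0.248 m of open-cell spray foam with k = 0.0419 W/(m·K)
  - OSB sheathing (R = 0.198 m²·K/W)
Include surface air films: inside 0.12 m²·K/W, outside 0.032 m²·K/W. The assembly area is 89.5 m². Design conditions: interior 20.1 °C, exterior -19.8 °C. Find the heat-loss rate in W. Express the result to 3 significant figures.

563 W

0.013/0.164 = 0.07927
0.248/0.0419 = 5.919
R_total = 0.12 + 0.07927 + 5.919 + 0.198 + 0.032 = 6.348 m²·K/W
Q = A·ΔT/R = 89.5 × (20.1 − (-19.8)) / 6.348 = 562.5 W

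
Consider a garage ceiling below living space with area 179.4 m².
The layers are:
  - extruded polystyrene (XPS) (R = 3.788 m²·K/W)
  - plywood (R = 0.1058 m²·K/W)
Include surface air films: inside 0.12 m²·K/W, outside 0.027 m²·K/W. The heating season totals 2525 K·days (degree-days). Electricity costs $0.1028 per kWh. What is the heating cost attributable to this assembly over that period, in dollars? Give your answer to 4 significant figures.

R_total = 0.12 + 3.788 + 0.1058 + 0.027 = 4.0408 m²·K/W
E = A × HDD × 24 / R / 1000 = 179.4 × 2525 × 24 / 4.0408 / 1000 = 2690.5 kWh
Cost = 2690.5 × 0.1028 = $276.58

276.6 dollars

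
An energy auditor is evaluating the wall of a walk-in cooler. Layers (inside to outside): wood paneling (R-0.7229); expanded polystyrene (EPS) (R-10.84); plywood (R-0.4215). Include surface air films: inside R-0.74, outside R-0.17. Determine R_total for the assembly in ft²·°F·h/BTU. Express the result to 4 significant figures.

R_total = 0.74 + 0.7229 + 10.84 + 0.4215 + 0.17 = 12.894 ft²·°F·h/BTU

12.89 ft²·°F·h/BTU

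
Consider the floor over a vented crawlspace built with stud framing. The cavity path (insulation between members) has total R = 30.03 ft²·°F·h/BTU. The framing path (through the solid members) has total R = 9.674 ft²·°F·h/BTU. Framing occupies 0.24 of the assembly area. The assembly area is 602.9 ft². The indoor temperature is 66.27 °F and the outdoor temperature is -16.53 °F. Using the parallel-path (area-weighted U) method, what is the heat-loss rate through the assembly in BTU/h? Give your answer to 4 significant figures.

2502 BTU/h

U_eff = 0.76/30.03 + 0.24/9.674 = 0.025308 + 0.024809 = 0.050117
R_eff = 1/U_eff = 19.953 ft²·°F·h/BTU
Q = 602.9 × (66.27 − (-16.53)) / 19.953 = 2501.8 BTU/h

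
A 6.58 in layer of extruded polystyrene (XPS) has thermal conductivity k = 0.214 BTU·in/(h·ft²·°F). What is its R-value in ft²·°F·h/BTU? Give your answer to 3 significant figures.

R = L/k = 6.58/0.214 = 30.75 ft²·°F·h/BTU

30.7 ft²·°F·h/BTU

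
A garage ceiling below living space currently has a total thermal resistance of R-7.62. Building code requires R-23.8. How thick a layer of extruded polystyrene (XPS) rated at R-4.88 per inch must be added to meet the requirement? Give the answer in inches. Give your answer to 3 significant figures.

3.32 in

ΔR = 23.8 − 7.62 = 16.18 ft²·°F·h/BTU
L = ΔR / (R/in) = 16.18/4.88 = 3.316 in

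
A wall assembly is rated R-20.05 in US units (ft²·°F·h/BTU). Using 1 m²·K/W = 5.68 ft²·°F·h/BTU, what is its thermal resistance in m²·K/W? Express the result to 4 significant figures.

R_SI = 20.05/5.68 = 3.5299

3.530 m²·K/W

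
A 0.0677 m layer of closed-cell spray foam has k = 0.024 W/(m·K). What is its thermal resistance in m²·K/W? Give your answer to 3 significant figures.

2.82 m²·K/W

R = L/k = 0.0677/0.024 = 2.821 m²·K/W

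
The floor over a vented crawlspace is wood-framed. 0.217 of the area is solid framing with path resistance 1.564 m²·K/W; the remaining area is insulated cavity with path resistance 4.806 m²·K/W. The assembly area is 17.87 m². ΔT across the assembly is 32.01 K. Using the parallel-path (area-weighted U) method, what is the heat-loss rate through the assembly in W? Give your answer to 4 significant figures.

172.6 W

U_eff = 0.783/4.806 + 0.217/1.564 = 0.16292 + 0.13875 = 0.30167
R_eff = 1/U_eff = 3.3149 m²·K/W
Q = 17.87 × 32.01 / 3.3149 = 172.56 W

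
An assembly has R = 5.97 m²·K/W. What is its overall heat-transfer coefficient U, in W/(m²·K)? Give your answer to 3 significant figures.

0.168 W/(m²·K)

U = 1/R = 1/5.97 = 0.1675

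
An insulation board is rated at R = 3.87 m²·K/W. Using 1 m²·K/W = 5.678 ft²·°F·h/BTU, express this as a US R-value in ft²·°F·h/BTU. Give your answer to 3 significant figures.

22.0 ft²·°F·h/BTU

R_US = 3.87 × 5.678 = 21.97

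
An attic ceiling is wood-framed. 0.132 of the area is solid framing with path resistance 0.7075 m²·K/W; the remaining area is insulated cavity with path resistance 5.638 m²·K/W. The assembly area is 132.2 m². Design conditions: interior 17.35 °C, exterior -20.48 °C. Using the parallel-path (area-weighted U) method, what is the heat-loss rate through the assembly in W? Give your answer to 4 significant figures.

U_eff = 0.868/5.638 + 0.132/0.7075 = 0.15396 + 0.18657 = 0.34053
R_eff = 1/U_eff = 2.9366 m²·K/W
Q = 132.2 × (17.35 − (-20.48)) / 2.9366 = 1703 W

1703 W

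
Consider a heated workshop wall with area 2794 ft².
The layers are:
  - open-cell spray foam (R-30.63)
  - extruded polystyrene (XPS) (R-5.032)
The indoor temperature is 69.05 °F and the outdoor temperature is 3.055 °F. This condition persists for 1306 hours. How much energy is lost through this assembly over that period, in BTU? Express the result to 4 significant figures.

R_total = 30.63 + 5.032 = 35.662 ft²·°F·h/BTU
Q = 2794 × (69.05 − 3.055) / 35.662 = 5170.5 BTU/h
E = 5170.5 × 1306 = 6752700 BTU

6753000 BTU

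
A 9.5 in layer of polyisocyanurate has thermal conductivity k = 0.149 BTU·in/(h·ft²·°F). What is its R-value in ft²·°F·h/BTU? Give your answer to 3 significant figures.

R = L/k = 9.5/0.149 = 63.76 ft²·°F·h/BTU

63.8 ft²·°F·h/BTU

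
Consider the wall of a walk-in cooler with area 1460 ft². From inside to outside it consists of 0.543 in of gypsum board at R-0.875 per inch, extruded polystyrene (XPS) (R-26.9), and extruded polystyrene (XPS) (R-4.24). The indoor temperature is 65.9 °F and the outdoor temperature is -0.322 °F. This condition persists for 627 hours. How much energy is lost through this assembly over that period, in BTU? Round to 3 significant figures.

1920000 BTU

0.543 × 0.875 = 0.4751
R_total = 0.4751 + 26.9 + 4.24 = 31.62 ft²·°F·h/BTU
Q = 1460 × (65.9 − (-0.322)) / 31.62 = 3058 BTU/h
E = 3058 × 627 = 1917000 BTU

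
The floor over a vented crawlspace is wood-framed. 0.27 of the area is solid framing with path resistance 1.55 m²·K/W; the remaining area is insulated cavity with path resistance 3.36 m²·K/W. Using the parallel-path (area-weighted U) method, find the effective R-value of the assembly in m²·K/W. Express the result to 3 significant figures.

2.55 m²·K/W

U_eff = 0.73/3.36 + 0.27/1.55 = 0.2173 + 0.1742 = 0.3915
R_eff = 1/U_eff = 2.555 m²·K/W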